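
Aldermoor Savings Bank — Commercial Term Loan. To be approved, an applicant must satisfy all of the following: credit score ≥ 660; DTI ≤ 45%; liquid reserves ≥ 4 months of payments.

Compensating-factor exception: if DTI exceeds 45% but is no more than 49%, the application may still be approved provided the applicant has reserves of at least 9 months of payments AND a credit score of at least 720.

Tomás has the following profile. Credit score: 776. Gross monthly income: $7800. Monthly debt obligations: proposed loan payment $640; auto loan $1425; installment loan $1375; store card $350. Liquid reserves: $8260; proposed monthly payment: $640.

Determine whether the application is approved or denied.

Approved

Credit score 776 ≥ 660 (meets base)
Total debts = (640 + 1,425 + 1,375 + 350) = 3,790. DTI = 3,790/7,800 = 48.6% > 45% — standard DTI limit exceeded.
Liquid reserves cover 8,260/640 = 12.9 months — ≥ 4 required
48.6% falls in the override range (45%–49%), so the compensating-factor test applies.
Override check — reserves: 12.9 mo (ok); score: 776 (ok).
Both compensating conditions met → exception applies.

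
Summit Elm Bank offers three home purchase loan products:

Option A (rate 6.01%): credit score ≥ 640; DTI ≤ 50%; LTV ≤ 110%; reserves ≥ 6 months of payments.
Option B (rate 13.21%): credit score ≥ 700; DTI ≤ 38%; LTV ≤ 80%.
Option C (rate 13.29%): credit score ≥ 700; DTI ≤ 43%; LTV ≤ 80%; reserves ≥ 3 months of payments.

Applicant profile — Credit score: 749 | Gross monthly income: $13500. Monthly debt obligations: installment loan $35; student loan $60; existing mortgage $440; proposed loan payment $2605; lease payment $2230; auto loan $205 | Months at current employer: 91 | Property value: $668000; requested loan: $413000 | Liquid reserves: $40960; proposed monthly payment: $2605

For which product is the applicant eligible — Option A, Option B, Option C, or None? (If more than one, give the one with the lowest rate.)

Option A

Total debts = (35 + 60 + 440 + 2,605 + 2,230 + 205) = 5,575; DTI = 5,575/13,500 = 41.3%.
LTV = 413,000/668,000 = 61.8%.
Reserves = 40,960/2,605 = 15.7 months.
Option A: score 749 ≥ 640; DTI 41.3% ≤ 50%; LTV 61.8% ≤ 110%; reserves 15.7 ≥ 6 mo → qualifies.
Option B: score 749 ≥ 700; DTI 41.3% > 38%; LTV 61.8% ≤ 80% → does not qualify.
Option C: score 749 ≥ 700; DTI 41.3% ≤ 43%; LTV 61.8% ≤ 80%; reserves 15.7 ≥ 3 mo → qualifies.
Qualifying: Option A, Option C. Lowest rate is 6.01% → Option A.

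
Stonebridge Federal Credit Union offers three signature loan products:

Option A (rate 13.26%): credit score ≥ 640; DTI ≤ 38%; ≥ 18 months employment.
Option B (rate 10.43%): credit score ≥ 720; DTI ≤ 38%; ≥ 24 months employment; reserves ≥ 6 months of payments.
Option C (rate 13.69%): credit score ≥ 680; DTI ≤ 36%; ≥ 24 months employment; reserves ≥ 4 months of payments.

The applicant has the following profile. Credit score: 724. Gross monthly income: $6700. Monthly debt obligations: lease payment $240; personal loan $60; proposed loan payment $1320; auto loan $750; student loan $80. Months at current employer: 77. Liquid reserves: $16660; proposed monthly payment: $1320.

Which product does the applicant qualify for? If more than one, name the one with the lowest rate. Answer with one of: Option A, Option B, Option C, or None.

Option B

Total debts = (240 + 60 + 1,320 + 750 + 80) = 2,450; DTI = 2,450/6,700 = 36.6%.
Reserves = 16,660/1,320 = 12.6 months.
Option A: score 724 ≥ 640; DTI 36.6% ≤ 38%; employment 77 ≥ 18 mo → qualifies.
Option B: score 724 ≥ 720; DTI 36.6% ≤ 38%; employment 77 ≥ 24 mo; reserves 12.6 ≥ 6 mo → qualifies.
Option C: score 724 ≥ 680; DTI 36.6% > 36%; employment 77 ≥ 24 mo; reserves 12.6 ≥ 4 mo → does not qualify.
Qualifying: Option A, Option B. Lowest rate is 10.43% → Option B.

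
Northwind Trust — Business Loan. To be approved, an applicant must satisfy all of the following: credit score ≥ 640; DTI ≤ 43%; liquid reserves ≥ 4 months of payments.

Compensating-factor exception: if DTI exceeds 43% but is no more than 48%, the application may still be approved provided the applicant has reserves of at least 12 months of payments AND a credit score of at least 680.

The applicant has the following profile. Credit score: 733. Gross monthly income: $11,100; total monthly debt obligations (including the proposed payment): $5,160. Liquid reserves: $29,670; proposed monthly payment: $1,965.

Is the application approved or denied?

Credit score 733 ≥ 640 (meets base)
DTI = 5,160/11,100 = 46.5% > 43% — standard DTI limit exceeded.
Reserves: 29,670 ÷ 1,965 = 15.1 months (meets 4-month minimum)
DTI 46.5% is within the 43%–48% exception band; checking compensating factors.
Override check — reserves: 15.1 mo (ok); score: 733 (ok).
Both compensating conditions met → exception applies.

Approved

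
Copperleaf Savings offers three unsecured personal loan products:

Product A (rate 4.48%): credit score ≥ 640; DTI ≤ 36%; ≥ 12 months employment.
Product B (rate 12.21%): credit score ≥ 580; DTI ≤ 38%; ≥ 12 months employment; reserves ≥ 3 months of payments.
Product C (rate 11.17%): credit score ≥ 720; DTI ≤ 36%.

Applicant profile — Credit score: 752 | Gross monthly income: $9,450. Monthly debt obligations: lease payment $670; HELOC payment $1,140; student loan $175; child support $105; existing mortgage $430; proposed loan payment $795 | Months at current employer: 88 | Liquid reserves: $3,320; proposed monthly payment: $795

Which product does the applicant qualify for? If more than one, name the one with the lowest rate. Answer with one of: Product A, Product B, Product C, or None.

Total debts = (670 + 1,140 + 175 + 105 + 430 + 795) = 3,315; DTI = 3,315/9,450 = 35.1%.
Reserves = 3,320/795 = 4.2 months.
Product A: score 752 ≥ 640; DTI 35.1% ≤ 36%; employment 88 ≥ 12 mo → qualifies.
Product B: score 752 ≥ 580; DTI 35.1% ≤ 38%; employment 88 ≥ 12 mo; reserves 4.2 ≥ 3 mo → qualifies.
Product C: score 752 ≥ 720; DTI 35.1% ≤ 36% → qualifies.
Qualifying: Product A, Product B, Product C. Lowest rate is 4.48% → Product A.

Product A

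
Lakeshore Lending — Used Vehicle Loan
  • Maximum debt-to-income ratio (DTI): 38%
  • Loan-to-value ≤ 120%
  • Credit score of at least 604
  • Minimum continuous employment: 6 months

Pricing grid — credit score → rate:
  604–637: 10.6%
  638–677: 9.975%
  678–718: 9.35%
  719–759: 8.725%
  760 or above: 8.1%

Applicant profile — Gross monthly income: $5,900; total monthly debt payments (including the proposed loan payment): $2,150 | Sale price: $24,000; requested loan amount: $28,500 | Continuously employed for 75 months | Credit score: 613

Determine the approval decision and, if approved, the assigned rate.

Credit score 613 ≥ 604 (meets minimum)
DTI: 2,150 ÷ 5,900 = 36.4%, within the 38% cap
LTV = 28,500/24,000 = 118.8% ≤ 120%
Employment 75 ≥ 6 months
All requirements met. Score 613 falls in the 604–637 tier → 10.6%.

Approved at 10.6%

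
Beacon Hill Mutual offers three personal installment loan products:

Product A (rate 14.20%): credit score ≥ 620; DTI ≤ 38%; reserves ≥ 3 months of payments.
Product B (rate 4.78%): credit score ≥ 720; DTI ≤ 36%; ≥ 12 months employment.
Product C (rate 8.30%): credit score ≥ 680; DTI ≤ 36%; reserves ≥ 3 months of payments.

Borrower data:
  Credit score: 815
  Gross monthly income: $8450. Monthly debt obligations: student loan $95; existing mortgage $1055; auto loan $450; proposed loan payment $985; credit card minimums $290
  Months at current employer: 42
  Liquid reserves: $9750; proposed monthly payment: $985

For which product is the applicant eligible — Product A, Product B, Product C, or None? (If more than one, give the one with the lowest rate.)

Total debts = (95 + 1,055 + 450 + 985 + 290) = 2,875; DTI = 2,875/8,450 = 34%.
Reserves = 9,750/985 = 9.9 months.
Product A: score 815 ≥ 620; DTI 34% ≤ 38%; reserves 9.9 ≥ 3 mo → qualifies.
Product B: score 815 ≥ 720; DTI 34% ≤ 36%; employment 42 ≥ 12 mo → qualifies.
Product C: score 815 ≥ 680; DTI 34% ≤ 36%; reserves 9.9 ≥ 3 mo → qualifies.
Qualifying: Product A, Product B, Product C. Lowest rate is 4.78% → Product B.

Product B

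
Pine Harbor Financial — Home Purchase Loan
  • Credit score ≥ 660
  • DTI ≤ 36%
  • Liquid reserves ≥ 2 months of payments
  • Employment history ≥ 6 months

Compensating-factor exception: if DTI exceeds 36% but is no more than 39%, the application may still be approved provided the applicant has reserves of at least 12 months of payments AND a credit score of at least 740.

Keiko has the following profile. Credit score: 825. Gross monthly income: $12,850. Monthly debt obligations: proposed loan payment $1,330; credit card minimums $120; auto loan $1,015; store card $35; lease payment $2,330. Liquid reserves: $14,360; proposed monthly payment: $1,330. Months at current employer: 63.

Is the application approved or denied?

Credit score 825 ≥ 660 (meets base)
Total debts = (1,330 + 120 + 1,015 + 35 + 2,330) = 4,830. DTI: 4,830 ÷ 12,850 = 37.6%, over the 36% base limit.
Reserves = 14,360/1,330 = 10.8 months ≥ 2
Employment 63 ≥ 6 months
37.6% falls in the override range (36%–39%), so the compensating-factor test applies.
Override check — reserves: 10.8 mo (short of 12); score: 825 (ok).
Compensating-factor requirement not fully met.

Denied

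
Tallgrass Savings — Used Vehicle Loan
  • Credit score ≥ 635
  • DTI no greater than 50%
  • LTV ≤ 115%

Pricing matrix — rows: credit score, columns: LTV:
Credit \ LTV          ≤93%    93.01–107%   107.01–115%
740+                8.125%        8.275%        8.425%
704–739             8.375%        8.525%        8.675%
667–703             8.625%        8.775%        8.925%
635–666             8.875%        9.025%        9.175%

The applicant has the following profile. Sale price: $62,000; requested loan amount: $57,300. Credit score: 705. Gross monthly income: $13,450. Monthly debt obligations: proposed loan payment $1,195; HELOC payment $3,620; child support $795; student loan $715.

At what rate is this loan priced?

8.375%

Credit score 705 ≥ 635; Total monthly debts = (1,195 + 3,620 + 795 + 715) = 6,325. Debt-to-income = 6,325/13,450 = 47% — meets 50% limit
LTV: 57,300 ÷ 62,000 = 92.4%, within 115% cap
Credit 705 → row 704–739; LTV 92.4% → column ≤93%. Grid cell → 8.375%.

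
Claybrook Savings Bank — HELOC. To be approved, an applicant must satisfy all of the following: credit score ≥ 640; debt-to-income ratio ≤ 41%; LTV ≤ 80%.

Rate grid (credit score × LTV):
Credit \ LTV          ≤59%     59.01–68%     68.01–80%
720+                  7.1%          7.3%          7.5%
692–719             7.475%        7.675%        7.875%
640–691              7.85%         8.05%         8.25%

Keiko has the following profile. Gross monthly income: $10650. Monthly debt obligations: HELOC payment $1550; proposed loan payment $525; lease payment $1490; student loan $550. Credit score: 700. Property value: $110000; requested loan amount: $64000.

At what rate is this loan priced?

7.475%

Credit score 700 ≥ 640; Total monthly debts = (1,550 + 525 + 1,490 + 550) = 4,115. DTI: 4,115 ÷ 10,650 = 38.6%, within the 41% cap
LTV: 64,000 ÷ 110,000 = 58.2%, within 80% cap
Score 700 is in the 692–719 band; LTV 58.2% is in the ≤59% band → 7.475%.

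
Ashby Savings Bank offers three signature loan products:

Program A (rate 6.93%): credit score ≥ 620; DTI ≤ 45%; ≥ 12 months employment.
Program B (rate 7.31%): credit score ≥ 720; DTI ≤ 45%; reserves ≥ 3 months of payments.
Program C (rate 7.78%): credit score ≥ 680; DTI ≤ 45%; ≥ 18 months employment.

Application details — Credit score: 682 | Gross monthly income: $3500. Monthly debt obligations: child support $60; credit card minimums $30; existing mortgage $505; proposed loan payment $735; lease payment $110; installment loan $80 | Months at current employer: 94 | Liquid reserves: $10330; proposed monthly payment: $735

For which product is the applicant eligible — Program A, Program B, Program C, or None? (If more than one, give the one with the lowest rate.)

Program A

Total debts = (60 + 30 + 505 + 735 + 110 + 80) = 1,520; DTI = 1,520/3,500 = 43.4%.
Reserves = 10,330/735 = 14.1 months.
Program A: score 682 ≥ 620; DTI 43.4% ≤ 45%; employment 94 ≥ 12 mo → qualifies.
Program B: score 682 < 720; DTI 43.4% ≤ 45%; reserves 14.1 ≥ 3 mo → does not qualify.
Program C: score 682 ≥ 680; DTI 43.4% ≤ 45%; employment 94 ≥ 18 mo → qualifies.
Qualifying: Program A, Program C. Lowest rate is 6.93% → Program A.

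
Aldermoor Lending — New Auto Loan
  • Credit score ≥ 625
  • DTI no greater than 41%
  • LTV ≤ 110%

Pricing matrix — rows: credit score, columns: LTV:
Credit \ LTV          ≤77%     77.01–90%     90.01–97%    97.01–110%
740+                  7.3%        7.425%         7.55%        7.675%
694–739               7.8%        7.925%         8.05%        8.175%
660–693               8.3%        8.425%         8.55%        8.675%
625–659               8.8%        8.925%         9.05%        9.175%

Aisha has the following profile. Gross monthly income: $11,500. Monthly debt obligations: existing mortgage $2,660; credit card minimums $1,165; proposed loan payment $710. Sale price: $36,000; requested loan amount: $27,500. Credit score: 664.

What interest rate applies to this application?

8.3%

Credit score 664 ≥ 625; Total monthly debts = (2,660 + 1,165 + 710) = 4,535. DTI: 4,535 ÷ 11,500 = 39.4%, within the 41% cap
LTV: 27,500 ÷ 36,000 = 76.4%, within 110% cap
Credit 664 → row 660–693; LTV 76.4% → column ≤77%. Grid cell → 8.3%.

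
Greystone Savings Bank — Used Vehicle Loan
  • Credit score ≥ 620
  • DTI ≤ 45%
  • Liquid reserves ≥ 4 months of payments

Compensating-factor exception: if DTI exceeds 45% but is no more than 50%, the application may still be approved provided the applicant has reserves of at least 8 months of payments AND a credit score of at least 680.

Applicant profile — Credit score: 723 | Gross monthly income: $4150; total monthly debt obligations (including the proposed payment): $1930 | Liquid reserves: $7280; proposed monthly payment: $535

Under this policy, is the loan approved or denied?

Credit score 723 ≥ 620 (meets base)
DTI = 1,930/4,150 = 46.5% > 45% — standard DTI limit exceeded.
Liquid reserves cover 7,280/535 = 13.6 months — ≥ 4 required
46.5% falls in the override range (45%–50%), so the compensating-factor test applies.
Override check — reserves: 13.6 mo (ok); score: 723 (ok).
Both compensating conditions met → exception applies.

Approved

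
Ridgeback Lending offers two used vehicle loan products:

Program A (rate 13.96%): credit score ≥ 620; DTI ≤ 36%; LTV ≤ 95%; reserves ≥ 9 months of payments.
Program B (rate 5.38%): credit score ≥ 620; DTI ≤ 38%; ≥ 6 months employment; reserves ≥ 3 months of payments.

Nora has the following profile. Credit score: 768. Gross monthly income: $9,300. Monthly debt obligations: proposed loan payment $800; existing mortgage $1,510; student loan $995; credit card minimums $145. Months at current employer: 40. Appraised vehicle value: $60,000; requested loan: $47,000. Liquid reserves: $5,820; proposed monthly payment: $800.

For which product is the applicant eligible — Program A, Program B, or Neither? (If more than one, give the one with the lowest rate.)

Program B

Total debts = (800 + 1,510 + 995 + 145) = 3,450; DTI = 3,450/9,300 = 37.1%.
LTV = 47,000/60,000 = 78.3%.
Reserves = 5,820/800 = 7.3 months.
Program A: score 768 ≥ 620; DTI 37.1% > 36%; LTV 78.3% ≤ 95%; reserves 7.3 < 9 mo → does not qualify.
Program B: score 768 ≥ 620; DTI 37.1% ≤ 38%; employment 40 ≥ 6 mo; reserves 7.3 ≥ 3 mo → qualifies.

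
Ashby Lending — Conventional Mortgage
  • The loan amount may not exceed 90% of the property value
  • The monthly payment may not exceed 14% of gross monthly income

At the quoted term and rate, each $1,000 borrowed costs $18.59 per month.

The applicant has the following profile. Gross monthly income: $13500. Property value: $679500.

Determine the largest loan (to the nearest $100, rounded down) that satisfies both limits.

Payment cap: 14% × $13,500 = $1,890/month.
At $18.59 per $1,000, that supports 1,890/18.59 × 1,000 ≈ $101,667 → $101,600.
LTV cap: 90% × $679,500 = $611,550 → $611,500.
Binding constraint: payment-to-income.

$101,600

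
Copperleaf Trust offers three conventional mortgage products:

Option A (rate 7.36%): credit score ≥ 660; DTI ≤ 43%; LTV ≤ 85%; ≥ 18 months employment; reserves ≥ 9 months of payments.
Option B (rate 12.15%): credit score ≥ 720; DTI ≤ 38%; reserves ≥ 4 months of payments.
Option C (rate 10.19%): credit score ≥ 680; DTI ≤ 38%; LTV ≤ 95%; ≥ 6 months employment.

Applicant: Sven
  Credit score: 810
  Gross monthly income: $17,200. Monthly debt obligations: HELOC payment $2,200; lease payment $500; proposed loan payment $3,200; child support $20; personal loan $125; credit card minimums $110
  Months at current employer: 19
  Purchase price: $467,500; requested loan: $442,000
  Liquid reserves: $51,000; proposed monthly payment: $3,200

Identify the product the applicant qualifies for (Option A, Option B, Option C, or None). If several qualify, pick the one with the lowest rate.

Option C

Total debts = (2,200 + 500 + 3,200 + 20 + 125 + 110) = 6,155; DTI = 6,155/17,200 = 35.8%.
LTV = 442,000/467,500 = 94.5%.
Reserves = 51,000/3,200 = 15.9 months.
Option A: score 810 ≥ 660; DTI 35.8% ≤ 43%; LTV 94.5% > 85%; employment 19 ≥ 18 mo; reserves 15.9 ≥ 9 mo → does not qualify.
Option B: score 810 ≥ 720; DTI 35.8% ≤ 38%; reserves 15.9 ≥ 4 mo → qualifies.
Option C: score 810 ≥ 680; DTI 35.8% ≤ 38%; LTV 94.5% ≤ 95%; employment 19 ≥ 6 mo → qualifies.
Qualifying: Option B, Option C. Lowest rate is 10.19% → Option C.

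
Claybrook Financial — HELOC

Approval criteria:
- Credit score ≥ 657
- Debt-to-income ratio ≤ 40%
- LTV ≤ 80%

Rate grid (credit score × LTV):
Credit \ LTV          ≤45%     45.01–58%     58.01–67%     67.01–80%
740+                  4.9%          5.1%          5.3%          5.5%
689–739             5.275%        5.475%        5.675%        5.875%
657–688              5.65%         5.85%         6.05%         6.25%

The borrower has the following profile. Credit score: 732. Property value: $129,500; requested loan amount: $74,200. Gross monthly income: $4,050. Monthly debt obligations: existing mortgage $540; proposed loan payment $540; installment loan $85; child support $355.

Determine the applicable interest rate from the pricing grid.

Credit score 732 ≥ 657; Total monthly debts = (540 + 540 + 85 + 355) = 1,520. DTI = 1,520/4,050 = 37.5% ≤ 40%
LTV: 74,200 ÷ 129,500 = 57.3%, within 80% cap
Credit 732 → row 689–739; LTV 57.3% → column 45.01–58%. Grid cell → 5.475%.

5.475%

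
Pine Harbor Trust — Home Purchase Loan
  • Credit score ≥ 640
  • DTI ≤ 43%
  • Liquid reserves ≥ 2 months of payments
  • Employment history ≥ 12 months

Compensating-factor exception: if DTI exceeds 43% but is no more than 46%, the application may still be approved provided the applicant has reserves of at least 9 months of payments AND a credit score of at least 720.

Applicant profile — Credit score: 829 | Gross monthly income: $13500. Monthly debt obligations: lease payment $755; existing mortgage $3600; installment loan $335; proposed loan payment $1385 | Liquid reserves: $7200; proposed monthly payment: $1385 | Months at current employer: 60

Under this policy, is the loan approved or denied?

Denied

Credit score 829 ≥ 640 (meets base)
Total debts = (755 + 3,600 + 335 + 1,385) = 6,075. DTI = 6,075/13,500 = 45% > 43% — standard DTI limit exceeded.
Liquid reserves cover 7,200/1,385 = 5.2 months — ≥ 2 required
Employment 60 ≥ 12 months
45% falls in the override range (43%–46%), so the compensating-factor test applies.
Reserves 5.2 < 9 months; credit score 829 ≥ 720.
Compensating-factor requirement not fully met.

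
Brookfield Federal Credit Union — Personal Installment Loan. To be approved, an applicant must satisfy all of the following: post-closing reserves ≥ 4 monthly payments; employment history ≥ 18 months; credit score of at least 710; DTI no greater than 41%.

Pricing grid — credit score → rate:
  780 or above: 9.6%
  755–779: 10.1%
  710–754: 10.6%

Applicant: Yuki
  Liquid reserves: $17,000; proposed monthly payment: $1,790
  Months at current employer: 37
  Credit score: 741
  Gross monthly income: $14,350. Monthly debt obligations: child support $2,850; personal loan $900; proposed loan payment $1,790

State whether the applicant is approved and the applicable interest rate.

Credit score 741 ≥ 710 (meets minimum)
Total monthly debts = (2,850 + 900 + 1,790) = 5,540. Debt-to-income = 5,540/14,350 = 38.6% — meets 41% limit
Employment 37 ≥ 18 months
Reserves: 17,000 ÷ 1,790 = 9.5 months (meets 4-month minimum)
All requirements met. Score 741 falls in the 710–754 tier → 10.6%.

Approved at 10.6%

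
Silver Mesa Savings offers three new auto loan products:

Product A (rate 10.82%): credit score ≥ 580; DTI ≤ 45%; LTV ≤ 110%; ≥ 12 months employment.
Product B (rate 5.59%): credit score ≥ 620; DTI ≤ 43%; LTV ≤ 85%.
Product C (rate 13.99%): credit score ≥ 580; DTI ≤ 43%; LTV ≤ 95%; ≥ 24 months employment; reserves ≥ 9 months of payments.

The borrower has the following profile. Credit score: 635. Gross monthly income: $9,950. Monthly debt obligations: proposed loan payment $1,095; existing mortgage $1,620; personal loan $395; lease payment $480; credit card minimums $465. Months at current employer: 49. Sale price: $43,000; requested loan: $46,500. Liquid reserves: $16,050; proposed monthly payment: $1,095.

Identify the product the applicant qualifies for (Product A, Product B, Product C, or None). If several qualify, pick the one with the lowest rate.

Total debts = (1,095 + 1,620 + 395 + 480 + 465) = 4,055; DTI = 4,055/9,950 = 40.8%.
LTV = 46,500/43,000 = 108.1%.
Reserves = 16,050/1,095 = 14.7 months.
Product A: score 635 ≥ 580; DTI 40.8% ≤ 45%; LTV 108.1% ≤ 110%; employment 49 ≥ 12 mo → qualifies.
Product B: score 635 ≥ 620; DTI 40.8% ≤ 43%; LTV 108.1% > 85% → does not qualify.
Product C: score 635 ≥ 580; DTI 40.8% ≤ 43%; LTV 108.1% > 95%; employment 49 ≥ 24 mo; reserves 14.7 ≥ 9 mo → does not qualify.

Product A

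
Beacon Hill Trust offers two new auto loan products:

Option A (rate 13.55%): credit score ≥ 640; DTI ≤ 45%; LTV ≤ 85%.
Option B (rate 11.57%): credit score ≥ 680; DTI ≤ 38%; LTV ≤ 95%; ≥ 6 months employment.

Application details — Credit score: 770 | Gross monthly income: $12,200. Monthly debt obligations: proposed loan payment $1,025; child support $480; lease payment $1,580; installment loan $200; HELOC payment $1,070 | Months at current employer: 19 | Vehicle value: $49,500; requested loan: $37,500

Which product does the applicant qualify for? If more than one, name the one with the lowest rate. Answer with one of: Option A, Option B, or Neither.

Option B

Total debts = (1,025 + 480 + 1,580 + 200 + 1,070) = 4,355; DTI = 4,355/12,200 = 35.7%.
LTV = 37,500/49,500 = 75.8%.
Option A: score 770 ≥ 640; DTI 35.7% ≤ 45%; LTV 75.8% ≤ 85% → qualifies.
Option B: score 770 ≥ 680; DTI 35.7% ≤ 38%; LTV 75.8% ≤ 95%; employment 19 ≥ 6 mo → qualifies.
Qualifying: Option A, Option B. Lowest rate is 11.57% → Option B.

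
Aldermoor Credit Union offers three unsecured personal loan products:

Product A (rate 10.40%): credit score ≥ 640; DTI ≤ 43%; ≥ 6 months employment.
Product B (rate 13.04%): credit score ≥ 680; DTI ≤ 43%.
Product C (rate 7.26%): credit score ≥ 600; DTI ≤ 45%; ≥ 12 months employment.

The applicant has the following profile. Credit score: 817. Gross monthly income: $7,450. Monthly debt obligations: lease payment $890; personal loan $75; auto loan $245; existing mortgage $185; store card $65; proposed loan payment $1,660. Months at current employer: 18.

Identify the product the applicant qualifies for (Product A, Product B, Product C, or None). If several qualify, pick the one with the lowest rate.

Product C

Total debts = (890 + 75 + 245 + 185 + 65 + 1,660) = 3,120; DTI = 3,120/7,450 = 41.9%.
Product A: score 817 ≥ 640; DTI 41.9% ≤ 43%; employment 18 ≥ 6 mo → qualifies.
Product B: score 817 ≥ 680; DTI 41.9% ≤ 43% → qualifies.
Product C: score 817 ≥ 600; DTI 41.9% ≤ 45%; employment 18 ≥ 12 mo → qualifies.
Qualifying: Product A, Product B, Product C. Lowest rate is 7.26% → Product C.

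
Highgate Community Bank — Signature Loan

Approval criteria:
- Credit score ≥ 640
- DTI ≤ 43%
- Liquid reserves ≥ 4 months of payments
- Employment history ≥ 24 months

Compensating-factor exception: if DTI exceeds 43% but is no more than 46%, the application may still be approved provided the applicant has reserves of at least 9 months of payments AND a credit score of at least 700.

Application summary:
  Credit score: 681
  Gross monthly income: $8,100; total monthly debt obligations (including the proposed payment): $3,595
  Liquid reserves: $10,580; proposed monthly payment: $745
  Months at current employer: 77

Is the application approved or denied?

Credit score 681 ≥ 640 (meets base)
DTI: 3,595 ÷ 8,100 = 44.4%, over the 43% base limit.
Reserves = 10,580/745 = 14.2 months ≥ 4
Employment 77 ≥ 24 months
44.4% falls in the override range (43%–46%), so the compensating-factor test applies.
Override check — reserves: 14.2 mo (ok); score: 681 (below 700).
Compensating-factor requirement not fully met.

Denied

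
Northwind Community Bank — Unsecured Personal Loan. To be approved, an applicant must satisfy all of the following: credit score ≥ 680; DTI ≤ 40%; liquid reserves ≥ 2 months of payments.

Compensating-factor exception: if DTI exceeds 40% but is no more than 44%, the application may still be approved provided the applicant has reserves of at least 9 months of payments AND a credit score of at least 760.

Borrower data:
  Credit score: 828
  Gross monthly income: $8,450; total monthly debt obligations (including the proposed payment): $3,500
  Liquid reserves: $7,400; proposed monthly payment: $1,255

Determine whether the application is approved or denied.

Denied

Credit score 828 ≥ 680 (meets base)
DTI: 3,500 ÷ 8,450 = 41.4%, over the 40% base limit.
Reserves: 7,400 ÷ 1,255 = 5.9 months (meets 2-month minimum)
DTI 41.4% is within the 40%–44% exception band; checking compensating factors.
Override check — reserves: 5.9 mo (short of 9); score: 828 (ok).
Compensating-factor requirement not fully met.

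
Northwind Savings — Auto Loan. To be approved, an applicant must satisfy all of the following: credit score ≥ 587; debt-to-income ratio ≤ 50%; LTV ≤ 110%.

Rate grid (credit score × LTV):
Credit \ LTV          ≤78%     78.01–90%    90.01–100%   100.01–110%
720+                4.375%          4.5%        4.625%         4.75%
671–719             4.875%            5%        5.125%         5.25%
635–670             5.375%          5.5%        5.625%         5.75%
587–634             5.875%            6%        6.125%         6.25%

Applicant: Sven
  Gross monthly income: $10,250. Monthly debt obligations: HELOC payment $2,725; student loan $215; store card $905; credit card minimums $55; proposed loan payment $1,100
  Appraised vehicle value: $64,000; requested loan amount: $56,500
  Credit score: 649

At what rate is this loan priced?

5.5%

Credit score 649 ≥ 587; Total monthly debts = (2,725 + 215 + 905 + 55 + 1,100) = 5,000. DTI = 5,000/10,250 = 48.8% ≤ 50%
LTV = 56,500/64,000 = 88.3% ≤ 110%
Score 649 is in the 635–670 band; LTV 88.3% is in the 78.01–90% band → 5.5%.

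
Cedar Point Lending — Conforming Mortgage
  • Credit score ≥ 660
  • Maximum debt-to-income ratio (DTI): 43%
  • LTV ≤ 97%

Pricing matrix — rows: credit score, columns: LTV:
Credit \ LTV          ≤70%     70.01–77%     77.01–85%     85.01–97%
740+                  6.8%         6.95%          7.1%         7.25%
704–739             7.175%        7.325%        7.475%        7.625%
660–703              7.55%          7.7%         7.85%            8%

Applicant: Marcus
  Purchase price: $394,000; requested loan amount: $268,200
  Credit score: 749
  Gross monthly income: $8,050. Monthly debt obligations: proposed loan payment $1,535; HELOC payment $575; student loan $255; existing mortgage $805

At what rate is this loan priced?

6.8%

Credit score 749 ≥ 660; Total monthly debts = (1,535 + 575 + 255 + 805) = 3,170. Debt-to-income = 3,170/8,050 = 39.4% — meets 43% limit
LTV = 268,200/394,000 = 68.1% ≤ 97%
Credit 749 → row 740+; LTV 68.1% → column ≤70%. Grid cell → 6.8%.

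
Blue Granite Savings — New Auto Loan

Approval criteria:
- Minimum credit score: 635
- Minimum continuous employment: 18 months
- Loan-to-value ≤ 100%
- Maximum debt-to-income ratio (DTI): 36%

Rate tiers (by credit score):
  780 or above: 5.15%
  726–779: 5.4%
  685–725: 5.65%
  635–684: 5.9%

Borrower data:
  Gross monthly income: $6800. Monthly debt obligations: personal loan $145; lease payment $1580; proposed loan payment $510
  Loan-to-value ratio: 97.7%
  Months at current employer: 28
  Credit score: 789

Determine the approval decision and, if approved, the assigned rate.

Approved at 5.15%

Credit score 789 ≥ 635 (meets minimum)
Total monthly debts = (145 + 1,580 + 510) = 2,235. Debt-to-income = 2,235/6,800 = 32.9% — meets 36% limit
Employment 28 ≥ 18 months
LTV 97.7% — within 100%
All requirements met. Score 789 falls in the 780 or above tier → 5.15%.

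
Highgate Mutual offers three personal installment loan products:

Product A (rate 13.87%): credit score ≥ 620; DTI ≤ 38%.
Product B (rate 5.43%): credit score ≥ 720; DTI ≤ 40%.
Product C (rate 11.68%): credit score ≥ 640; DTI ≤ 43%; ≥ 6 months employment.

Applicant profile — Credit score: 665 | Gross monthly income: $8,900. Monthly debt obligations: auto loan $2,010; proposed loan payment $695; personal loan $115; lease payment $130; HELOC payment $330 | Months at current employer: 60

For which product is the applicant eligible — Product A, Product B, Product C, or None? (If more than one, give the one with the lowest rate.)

Product C

Total debts = (2,010 + 695 + 115 + 130 + 330) = 3,280; DTI = 3,280/8,900 = 36.9%.
Product A: score 665 ≥ 620; DTI 36.9% ≤ 38% → qualifies.
Product B: score 665 < 720; DTI 36.9% ≤ 40% → does not qualify.
Product C: score 665 ≥ 640; DTI 36.9% ≤ 43%; employment 60 ≥ 6 mo → qualifies.
Qualifying: Product A, Product C. Lowest rate is 11.68% → Product C.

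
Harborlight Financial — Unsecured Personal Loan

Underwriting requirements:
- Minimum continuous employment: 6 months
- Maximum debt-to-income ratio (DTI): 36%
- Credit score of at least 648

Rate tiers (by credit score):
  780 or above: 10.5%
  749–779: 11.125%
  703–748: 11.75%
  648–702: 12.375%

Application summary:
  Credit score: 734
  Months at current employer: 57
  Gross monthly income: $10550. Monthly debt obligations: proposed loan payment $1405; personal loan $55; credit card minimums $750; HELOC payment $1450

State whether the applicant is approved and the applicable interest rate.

Approved at 11.75%

Credit score 734 ≥ 648 (meets minimum)
Total monthly debts = (1,405 + 55 + 750 + 1,450) = 3,660. Debt-to-income = 3,660/10,550 = 34.7% — meets 36% limit
Employment 57 ≥ 6 months
All requirements met. Score 734 falls in the 703–748 tier → 11.75%.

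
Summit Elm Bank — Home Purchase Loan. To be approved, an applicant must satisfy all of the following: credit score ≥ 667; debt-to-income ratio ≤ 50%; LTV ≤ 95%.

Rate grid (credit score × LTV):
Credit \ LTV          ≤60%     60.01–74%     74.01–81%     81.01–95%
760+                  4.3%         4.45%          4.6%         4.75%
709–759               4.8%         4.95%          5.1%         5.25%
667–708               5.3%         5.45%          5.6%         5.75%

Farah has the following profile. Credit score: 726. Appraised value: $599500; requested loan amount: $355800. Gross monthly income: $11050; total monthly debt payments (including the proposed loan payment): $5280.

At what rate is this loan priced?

4.8%

Credit score 726 ≥ 667; Debt-to-income = 5,280/11,050 = 47.8% — meets 50% limit
Loan-to-value = 355,800/599,500 = 59.3% — pass (95% max)
Score 726 is in the 709–759 band; LTV 59.3% is in the ≤60% band → 4.8%.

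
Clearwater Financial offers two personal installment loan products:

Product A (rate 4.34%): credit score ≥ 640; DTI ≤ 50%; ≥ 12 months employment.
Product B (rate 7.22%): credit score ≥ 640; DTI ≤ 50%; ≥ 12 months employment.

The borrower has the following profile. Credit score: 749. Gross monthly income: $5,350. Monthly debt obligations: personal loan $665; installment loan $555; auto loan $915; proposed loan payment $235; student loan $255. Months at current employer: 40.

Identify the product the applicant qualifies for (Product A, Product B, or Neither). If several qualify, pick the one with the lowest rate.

Total debts = (665 + 555 + 915 + 235 + 255) = 2,625; DTI = 2,625/5,350 = 49.1%.
Product A: score 749 ≥ 640; DTI 49.1% ≤ 50%; employment 40 ≥ 12 mo → qualifies.
Product B: score 749 ≥ 640; DTI 49.1% ≤ 50%; employment 40 ≥ 12 mo → qualifies.
Qualifying: Product A, Product B. Lowest rate is 4.34% → Product A.

Product A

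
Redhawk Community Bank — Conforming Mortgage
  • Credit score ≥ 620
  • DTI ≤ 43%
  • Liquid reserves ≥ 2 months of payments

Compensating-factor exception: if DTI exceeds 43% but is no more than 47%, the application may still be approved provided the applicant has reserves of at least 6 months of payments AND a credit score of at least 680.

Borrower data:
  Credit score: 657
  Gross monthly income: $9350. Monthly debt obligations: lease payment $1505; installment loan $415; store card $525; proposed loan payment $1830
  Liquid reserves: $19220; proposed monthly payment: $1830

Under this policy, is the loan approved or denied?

Denied

Credit score 657 ≥ 620 (meets base)
Total debts = (1,505 + 415 + 525 + 1,830) = 4,275. DTI = 4,275/9,350 = 45.7% > 43% — standard DTI limit exceeded.
Liquid reserves cover 19,220/1,830 = 10.5 months — ≥ 2 required
45.7% falls in the override range (43%–47%), so the compensating-factor test applies.
Override check — reserves: 10.5 mo (ok); score: 657 (below 680).
Override conditions not both satisfied; exception does not apply.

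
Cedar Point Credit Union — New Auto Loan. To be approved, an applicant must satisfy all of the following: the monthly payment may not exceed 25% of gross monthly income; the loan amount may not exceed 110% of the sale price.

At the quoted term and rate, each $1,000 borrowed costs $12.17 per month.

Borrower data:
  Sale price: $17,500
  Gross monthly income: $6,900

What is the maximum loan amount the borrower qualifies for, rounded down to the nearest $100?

$19,200

Payment cap: 25% × $6,900 = $1,725/month.
At $12.17 per $1,000, that supports 1,725/12.17 × 1,000 ≈ $141,741 → $141,700.
LTV cap: 110% × $17,500 = $19,250 → $19,200.
Binding constraint: loan-to-value.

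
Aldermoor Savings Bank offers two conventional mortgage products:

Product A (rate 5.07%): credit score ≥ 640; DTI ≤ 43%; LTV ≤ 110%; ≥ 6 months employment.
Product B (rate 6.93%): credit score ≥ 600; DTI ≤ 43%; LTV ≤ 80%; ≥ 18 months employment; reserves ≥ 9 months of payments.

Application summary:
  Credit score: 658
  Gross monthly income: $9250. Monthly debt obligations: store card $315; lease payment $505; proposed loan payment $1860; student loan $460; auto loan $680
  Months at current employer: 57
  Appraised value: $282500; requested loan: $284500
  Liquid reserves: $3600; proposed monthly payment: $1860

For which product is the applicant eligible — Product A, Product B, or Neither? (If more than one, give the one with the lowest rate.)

Total debts = (315 + 505 + 1,860 + 460 + 680) = 3,820; DTI = 3,820/9,250 = 41.3%.
LTV = 284,500/282,500 = 100.7%.
Reserves = 3,600/1,860 = 1.9 months.
Product A: score 658 ≥ 640; DTI 41.3% ≤ 43%; LTV 100.7% ≤ 110%; employment 57 ≥ 6 mo → qualifies.
Product B: score 658 ≥ 600; DTI 41.3% ≤ 43%; LTV 100.7% > 80%; employment 57 ≥ 18 mo; reserves 1.9 < 9 mo → does not qualify.

Product A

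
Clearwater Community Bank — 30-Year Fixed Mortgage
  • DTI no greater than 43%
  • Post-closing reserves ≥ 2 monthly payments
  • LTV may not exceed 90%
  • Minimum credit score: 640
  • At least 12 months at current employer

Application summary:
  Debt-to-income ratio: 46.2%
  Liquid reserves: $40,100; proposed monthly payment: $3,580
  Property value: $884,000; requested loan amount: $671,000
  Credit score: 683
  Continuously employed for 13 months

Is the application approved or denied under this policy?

Debt-to-income 46.2% vs 43% cap — fail
Reserves: 40,100 ÷ 3,580 = 11.2 months (meets 2-month minimum)
LTV = 671,000/884,000 = 75.9% ≤ 90%
Credit score 683 ≥ 640 (meets)
Employment 13 ≥ 12 months
Fails on DTI.

Denied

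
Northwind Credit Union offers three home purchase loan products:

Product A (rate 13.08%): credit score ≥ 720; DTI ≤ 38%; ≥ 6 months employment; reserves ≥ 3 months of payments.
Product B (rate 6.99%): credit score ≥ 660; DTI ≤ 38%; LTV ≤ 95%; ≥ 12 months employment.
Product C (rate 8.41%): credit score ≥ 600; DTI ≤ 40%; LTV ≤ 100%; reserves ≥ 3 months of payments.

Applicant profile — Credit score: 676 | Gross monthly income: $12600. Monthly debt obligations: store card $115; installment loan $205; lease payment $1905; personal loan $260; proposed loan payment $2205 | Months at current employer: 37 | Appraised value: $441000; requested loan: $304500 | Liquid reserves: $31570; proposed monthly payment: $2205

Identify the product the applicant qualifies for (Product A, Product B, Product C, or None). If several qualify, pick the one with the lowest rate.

Total debts = (115 + 205 + 1,905 + 260 + 2,205) = 4,690; DTI = 4,690/12,600 = 37.2%.
LTV = 304,500/441,000 = 69%.
Reserves = 31,570/2,205 = 14.3 months.
Product A: score 676 < 720; DTI 37.2% ≤ 38%; employment 37 ≥ 6 mo; reserves 14.3 ≥ 3 mo → does not qualify.
Product B: score 676 ≥ 660; DTI 37.2% ≤ 38%; LTV 69% ≤ 95%; employment 37 ≥ 12 mo → qualifies.
Product C: score 676 ≥ 600; DTI 37.2% ≤ 40%; LTV 69% ≤ 100%; reserves 14.3 ≥ 3 mo → qualifies.
Qualifying: Product B, Product C. Lowest rate is 6.99% → Product B.

Product B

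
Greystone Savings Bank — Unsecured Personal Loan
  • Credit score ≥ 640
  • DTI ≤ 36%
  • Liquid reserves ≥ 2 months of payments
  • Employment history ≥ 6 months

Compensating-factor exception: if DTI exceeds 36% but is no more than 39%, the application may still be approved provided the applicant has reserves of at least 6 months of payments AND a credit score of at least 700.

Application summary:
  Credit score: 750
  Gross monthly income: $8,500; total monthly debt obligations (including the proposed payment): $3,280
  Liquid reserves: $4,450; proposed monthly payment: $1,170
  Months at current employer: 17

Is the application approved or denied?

Denied

Credit score 750 ≥ 640 (meets base)
DTI = 3,280/8,500 = 38.6% > 36% — standard DTI limit exceeded.
Liquid reserves cover 4,450/1,170 = 3.8 months — ≥ 2 required
Employment 17 ≥ 6 months
DTI 38.6% is within the 36%–39% exception band; checking compensating factors.
Reserves 3.8 < 6 months; credit score 750 ≥ 700.
Override conditions not both satisfied; exception does not apply.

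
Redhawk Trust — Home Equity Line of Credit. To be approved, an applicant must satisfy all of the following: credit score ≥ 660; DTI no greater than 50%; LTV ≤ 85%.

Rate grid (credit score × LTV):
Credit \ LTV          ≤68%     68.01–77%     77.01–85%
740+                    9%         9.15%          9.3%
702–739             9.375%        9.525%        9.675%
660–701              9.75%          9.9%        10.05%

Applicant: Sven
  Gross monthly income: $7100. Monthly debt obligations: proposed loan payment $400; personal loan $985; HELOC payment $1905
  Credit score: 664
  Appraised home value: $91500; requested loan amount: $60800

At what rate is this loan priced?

9.75%

Credit score 664 ≥ 660; Total monthly debts = (400 + 985 + 1,905) = 3,290. Debt-to-income = 3,290/7,100 = 46.3% — meets 50% limit
Loan-to-value = 60,800/91,500 = 66.4% — pass (85% max)
Score 664 is in the 660–701 band; LTV 66.4% is in the ≤68% band → 9.75%.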